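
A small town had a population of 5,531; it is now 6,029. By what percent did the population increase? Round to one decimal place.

9.0%

Change: 6,029 − 5,531 = 498.
Relative to the original: 498 ÷ 5,531 ≈ 9.0%.
So the population increased by 9.0%.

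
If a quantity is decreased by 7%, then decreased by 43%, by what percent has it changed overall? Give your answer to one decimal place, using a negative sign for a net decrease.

-47.0%

A 7% decrease multiplies by 0.93.
Then a 43% decrease: 0.93 × 0.57 = 0.5301.
Overall factor 0.5301, i.e. -47.0%.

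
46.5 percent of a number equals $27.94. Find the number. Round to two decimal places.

$27.94 ÷ 0.465 ≈ $60.09.

$60.09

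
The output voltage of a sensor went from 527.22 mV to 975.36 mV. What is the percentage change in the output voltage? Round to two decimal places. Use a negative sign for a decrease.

Change: 975.36 − 527.22 = 448.14.
Relative to the original: 448.14 ÷ 527.22 ≈ 85.00%.

85.00%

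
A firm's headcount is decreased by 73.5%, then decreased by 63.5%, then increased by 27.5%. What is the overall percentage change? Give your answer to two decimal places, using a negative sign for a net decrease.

The combined multiplier is 0.265 × 0.365 × 1.275 = 0.123324375.
That corresponds to a decrease of 87.67%.

-87.67%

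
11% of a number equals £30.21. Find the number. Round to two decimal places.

£274.64

£30.21 ÷ 0.11 ≈ £274.64.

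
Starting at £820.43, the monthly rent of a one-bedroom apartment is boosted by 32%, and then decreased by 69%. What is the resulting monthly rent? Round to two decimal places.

Each change multiplies by a factor: 1.32 × 0.31 = 0.4092.
£820.43 × 0.4092 = £335.719956 ≈ £335.72.

£335.72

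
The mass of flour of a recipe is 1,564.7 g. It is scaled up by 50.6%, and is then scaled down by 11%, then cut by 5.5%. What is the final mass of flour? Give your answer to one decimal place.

1,981.9 g

After the 50.6% increase: 1,564.7 × 1.506 = 2356.4382.
11% decrease: 2356.4382 × 0.89 = 2097.229998.
After the 5.5% decrease: 2097.229998 × 0.945 = 1981.88234811 ≈ 1,981.9.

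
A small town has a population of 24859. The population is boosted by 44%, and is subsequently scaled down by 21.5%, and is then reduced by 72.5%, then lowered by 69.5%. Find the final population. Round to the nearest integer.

2357

Each change multiplies by a factor: 1.44 × 0.785 × 0.275 × 0.305 = 0.0948123.
24859 × 0.0948123 = 2356.9389657 ≈ 2357.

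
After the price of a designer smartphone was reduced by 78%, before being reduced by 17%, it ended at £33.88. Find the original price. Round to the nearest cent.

The overall multiplier applied was 0.22 × 0.83 = 0.1826.
So the original price was £33.88 ÷ 0.1826 ≈ £185.54.

£185.54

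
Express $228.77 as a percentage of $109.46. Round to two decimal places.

$228.77 ÷ $109.46 ≈ 209.00%.

209.00%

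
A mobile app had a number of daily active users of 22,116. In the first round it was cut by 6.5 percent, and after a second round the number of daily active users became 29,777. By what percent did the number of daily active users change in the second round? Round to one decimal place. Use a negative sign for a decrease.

44.0%

After the first round: 22,116 × 0.935 = 20678.46.
Second-round multiplier: 29,777 ÷ 20678.46 ≈ 1.44.
That is a change of 44.0%.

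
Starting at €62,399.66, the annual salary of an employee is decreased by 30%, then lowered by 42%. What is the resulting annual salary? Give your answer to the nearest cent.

€25,334.26

30% decrease: €62,399.66 × 0.7 = €43679.762.
After the 42% decrease: €43679.762 × 0.58 = €25334.26196 ≈ €25,334.26.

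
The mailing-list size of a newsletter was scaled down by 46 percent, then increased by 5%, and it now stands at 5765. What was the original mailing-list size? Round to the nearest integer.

10168

Undoing the 5% increase: 5765 ÷ 1.05 ≈ 5490.47619.
Undoing the 46% decrease: 5490.47619 ÷ 0.54 ≈ 10168.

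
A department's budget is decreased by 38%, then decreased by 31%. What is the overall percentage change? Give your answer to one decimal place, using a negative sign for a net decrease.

A 38% decrease multiplies by 0.62.
Then a 31% decrease: 0.62 × 0.69 = 0.4278.
Overall factor 0.4278, i.e. -57.2%.

-57.2%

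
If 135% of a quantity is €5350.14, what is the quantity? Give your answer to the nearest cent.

€3963.07

€5350.14 ÷ 1.35 ≈ €3963.07.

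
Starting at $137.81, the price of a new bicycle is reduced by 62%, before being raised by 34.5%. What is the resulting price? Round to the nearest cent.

62% decrease: $137.81 × 0.38 = $52.3678.
34.5% increase: $52.3678 × 1.345 = $70.434691 ≈ $70.43.

$70.43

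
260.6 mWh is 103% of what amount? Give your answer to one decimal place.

260.6 mWh ÷ 1.03 ≈ 253.0 mWh.

253.0 mWh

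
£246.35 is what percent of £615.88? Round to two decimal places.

40.00%

£246.35 ÷ £615.88 ≈ 40.00%.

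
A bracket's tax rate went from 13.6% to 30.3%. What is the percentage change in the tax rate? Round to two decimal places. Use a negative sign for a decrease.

122.79%

The change is 30.3 − 13.6 = 16.7 percentage points.
Relative to the original 13.6%, that is 16.7 ÷ 13.6 ≈ 122.79%.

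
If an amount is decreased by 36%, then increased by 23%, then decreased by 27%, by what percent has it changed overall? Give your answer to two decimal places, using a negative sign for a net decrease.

The combined multiplier is 0.64 × 1.23 × 0.73 = 0.574656.
That corresponds to a decrease of 42.53%.

-42.53%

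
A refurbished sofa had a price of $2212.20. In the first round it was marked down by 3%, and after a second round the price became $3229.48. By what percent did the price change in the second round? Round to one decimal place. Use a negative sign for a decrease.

After the first round: $2212.20 × 0.97 = $2145.834.
Second-round multiplier: $3229.48 ÷ $2145.834 ≈ 1.505.
That is a change of 50.5%.

50.5%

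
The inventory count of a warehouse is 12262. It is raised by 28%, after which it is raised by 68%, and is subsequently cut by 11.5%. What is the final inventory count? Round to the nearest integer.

23336

After the 28% increase: 12262 × 1.28 = 15695.36.
Apply the 68% increase: 15695.36 × 1.68 = 26368.2048.
11.5% decrease: 26368.2048 × 0.885 = 23335.861248 ≈ 23336.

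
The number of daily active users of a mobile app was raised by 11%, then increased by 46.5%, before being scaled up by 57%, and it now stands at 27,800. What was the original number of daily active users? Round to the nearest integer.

The overall multiplier applied was 1.11 × 1.465 × 1.57 = 2.5530555.
So the original number of daily active users was 27,800 ÷ 2.5530555 ≈ 10,889.

10,889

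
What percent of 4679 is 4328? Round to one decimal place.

4328 ÷ 4679 ≈ 92.5%.

92.5%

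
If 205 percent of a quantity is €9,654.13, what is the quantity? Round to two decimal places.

€9,654.13 ÷ 2.05 ≈ €4,709.33.

€4,709.33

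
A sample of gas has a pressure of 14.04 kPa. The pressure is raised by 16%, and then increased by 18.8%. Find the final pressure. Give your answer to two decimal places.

Apply the 16% increase: 14.04 × 1.16 = 16.2864.
After the 18.8% increase: 16.2864 × 1.188 = 19.3482432 ≈ 19.35.

19.35 kPa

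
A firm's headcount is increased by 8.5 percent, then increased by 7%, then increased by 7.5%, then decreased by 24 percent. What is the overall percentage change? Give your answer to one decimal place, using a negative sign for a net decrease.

-5.2%

An 8.5% increase multiplies by 1.085.
Then a 7% increase: 1.085 × 1.07 = 1.16095.
Then a 7.5% increase: 1.16095 × 1.075 = 1.24802125.
Then a 24% decrease: 1.24802125 × 0.76 = 0.94849615.
Overall factor 0.94849615, i.e. -5.2%.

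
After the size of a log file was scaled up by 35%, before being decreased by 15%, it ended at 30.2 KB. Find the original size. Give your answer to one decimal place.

26.3 KB

Undoing the 15% decrease: 30.2 ÷ 0.85 ≈ 35.529412.
Undoing the 35% increase: 35.529412 ÷ 1.35 ≈ 26.3 KB.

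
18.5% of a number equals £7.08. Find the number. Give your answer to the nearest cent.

£38.27

£7.08 ÷ 0.185 ≈ £38.27.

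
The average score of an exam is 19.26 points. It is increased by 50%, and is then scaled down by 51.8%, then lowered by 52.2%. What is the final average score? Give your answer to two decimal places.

6.66 points

50% increase: 19.26 × 1.5 = 28.89.
51.8% decrease: 28.89 × 0.482 = 13.92498.
Apply the 52.2% decrease: 13.92498 × 0.478 = 6.65614044 ≈ 6.66.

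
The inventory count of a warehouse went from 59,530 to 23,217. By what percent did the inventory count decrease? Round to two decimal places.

61.00%

Change: 23,217 − 59,530 = -36,313.
Relative to the original: -36,313 ÷ 59,530 ≈ -61.00%.
So the inventory count decreased by 61.00%.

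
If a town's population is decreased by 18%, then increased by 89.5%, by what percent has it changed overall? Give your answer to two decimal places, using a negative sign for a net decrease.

55.39%

The combined multiplier is 0.82 × 1.895 = 1.5539.
That corresponds to an increase of 55.39%.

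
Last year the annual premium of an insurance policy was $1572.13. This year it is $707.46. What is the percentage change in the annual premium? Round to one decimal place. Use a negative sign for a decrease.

Change: $707.46 − $1572.13 = -$864.67.
Relative to the original: -$864.67 ÷ $1572.13 ≈ -55.0%.

-55.0%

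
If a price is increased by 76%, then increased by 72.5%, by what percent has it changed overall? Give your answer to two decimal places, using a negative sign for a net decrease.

The combined multiplier is 1.76 × 1.725 = 3.036.
That corresponds to an increase of 203.60%.

203.60%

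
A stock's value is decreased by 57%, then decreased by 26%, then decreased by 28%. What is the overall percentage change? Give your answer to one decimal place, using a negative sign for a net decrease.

The combined multiplier is 0.43 × 0.74 × 0.72 = 0.229104.
That corresponds to a decrease of 77.1%.

-77.1%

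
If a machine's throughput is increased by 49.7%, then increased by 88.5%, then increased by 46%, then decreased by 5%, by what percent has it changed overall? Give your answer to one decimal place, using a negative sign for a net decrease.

A 49.7% increase multiplies by 1.497.
Then an 88.5% increase: 1.497 × 1.885 = 2.821845.
Then a 46% increase: 2.821845 × 1.46 = 4.1198937.
Then a 5% decrease: 4.1198937 × 0.95 = 3.913899015.
Overall factor 3.913899015, i.e. 291.4%.

291.4%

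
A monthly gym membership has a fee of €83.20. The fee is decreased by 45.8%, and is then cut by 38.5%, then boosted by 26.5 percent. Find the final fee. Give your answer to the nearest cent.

€35.08

After the 45.8% decrease: €83.20 × 0.542 = €45.0944.
Apply the 38.5% decrease: €45.0944 × 0.615 = €27.733056.
Apply the 26.5% increase: €27.733056 × 1.265 = €35.08231584 ≈ €35.08.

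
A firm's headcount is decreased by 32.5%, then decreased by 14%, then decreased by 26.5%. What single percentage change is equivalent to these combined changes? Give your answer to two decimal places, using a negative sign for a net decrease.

The combined multiplier is 0.675 × 0.86 × 0.735 = 0.4266675.
That corresponds to a decrease of 57.33%.

-57.33%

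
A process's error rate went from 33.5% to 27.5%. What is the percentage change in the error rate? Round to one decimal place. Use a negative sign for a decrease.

-17.9%

The change is 27.5 − 33.5 = -6.0 percentage points.
Relative to the original 33.5%, that is -6.0 ÷ 33.5 ≈ -17.9%.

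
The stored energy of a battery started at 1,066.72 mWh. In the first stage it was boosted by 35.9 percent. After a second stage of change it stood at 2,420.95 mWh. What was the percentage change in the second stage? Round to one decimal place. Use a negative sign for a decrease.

67.0%

After the first stage: 1,066.72 × 1.359 = 1449.67248.
Second-stage multiplier: 2,420.95 ÷ 1449.67248 ≈ 1.67.
That is a change of 67.0%.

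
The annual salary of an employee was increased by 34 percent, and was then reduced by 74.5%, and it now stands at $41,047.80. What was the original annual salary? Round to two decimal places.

Undoing the 74.5% decrease: $41,047.80 ÷ 0.255 ≈ $160971.764706.
Undoing the 34% increase: $160971.764706 ÷ 1.34 ≈ $120,128.18.

$120,128.18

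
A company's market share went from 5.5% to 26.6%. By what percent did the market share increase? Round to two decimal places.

The change is 26.6 − 5.5 = 21.1 percentage points.
Relative to the original 5.5%, that is 21.1 ÷ 5.5 ≈ 383.64%.
So the market share rose by 383.64%.

383.64%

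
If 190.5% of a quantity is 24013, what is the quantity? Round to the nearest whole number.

12605

24013 ÷ 1.905 ≈ 12605.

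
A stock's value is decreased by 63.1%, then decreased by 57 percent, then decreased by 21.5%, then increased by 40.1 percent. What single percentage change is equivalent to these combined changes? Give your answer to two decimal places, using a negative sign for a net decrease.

-82.55%

The combined multiplier is 0.369 × 0.43 × 0.785 × 1.401 = 0.17450288595.
That corresponds to a decrease of 82.55%.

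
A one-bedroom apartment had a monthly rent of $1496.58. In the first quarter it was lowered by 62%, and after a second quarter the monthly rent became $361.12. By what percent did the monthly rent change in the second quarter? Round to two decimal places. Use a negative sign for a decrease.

-36.50%

After the first quarter: $1496.58 × 0.38 = $568.7004.
Second-quarter multiplier: $361.12 ÷ $568.7004 ≈ 0.634992.
That is a change of -36.50%.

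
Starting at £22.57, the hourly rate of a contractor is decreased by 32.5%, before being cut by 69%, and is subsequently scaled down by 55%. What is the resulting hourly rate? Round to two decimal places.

£2.13

Each change multiplies by a factor: 0.675 × 0.31 × 0.45 = 0.0941625.
£22.57 × 0.0941625 = £2.125247625 ≈ £2.13.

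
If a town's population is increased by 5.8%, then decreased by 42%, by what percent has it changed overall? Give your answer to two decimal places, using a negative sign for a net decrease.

The combined multiplier is 1.058 × 0.58 = 0.61364.
That corresponds to a decrease of 38.64%.

-38.64%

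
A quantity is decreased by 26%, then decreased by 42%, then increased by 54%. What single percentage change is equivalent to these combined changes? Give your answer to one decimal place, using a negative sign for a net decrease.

-33.9%

The combined multiplier is 0.74 × 0.58 × 1.54 = 0.660968.
That corresponds to a decrease of 33.9%.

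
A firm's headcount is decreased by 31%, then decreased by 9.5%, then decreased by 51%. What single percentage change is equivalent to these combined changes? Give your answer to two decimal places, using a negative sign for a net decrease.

The combined multiplier is 0.69 × 0.905 × 0.49 = 0.3059805.
That corresponds to a decrease of 69.40%.

-69.40%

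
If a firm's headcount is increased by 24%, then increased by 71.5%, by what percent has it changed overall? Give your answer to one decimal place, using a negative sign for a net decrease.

112.7%

A 24% increase multiplies by 1.24.
Then a 71.5% increase: 1.24 × 1.715 = 2.1266.
Overall factor 2.1266, i.e. 112.7%.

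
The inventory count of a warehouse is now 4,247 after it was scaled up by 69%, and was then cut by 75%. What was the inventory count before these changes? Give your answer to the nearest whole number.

Undoing the 75% decrease: 4,247 ÷ 0.25 = 16988.
Undoing the 69% increase: 16988 ÷ 1.69 ≈ 10,052.

10,052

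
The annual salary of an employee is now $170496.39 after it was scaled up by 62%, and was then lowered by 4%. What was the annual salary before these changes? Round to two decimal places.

$109629.88

The overall multiplier applied was 1.62 × 0.96 = 1.5552.
So the original annual salary was $170496.39 ÷ 1.5552 ≈ $109629.88.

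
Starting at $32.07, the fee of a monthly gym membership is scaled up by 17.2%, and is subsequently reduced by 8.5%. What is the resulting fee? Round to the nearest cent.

$34.39

Each change multiplies by a factor: 1.172 × 0.915 = 1.07238.
$32.07 × 1.07238 = $34.3912266 ≈ $34.39.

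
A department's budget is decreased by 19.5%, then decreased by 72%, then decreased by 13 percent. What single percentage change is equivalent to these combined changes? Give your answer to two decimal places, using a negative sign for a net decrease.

-80.39%

The combined multiplier is 0.805 × 0.28 × 0.87 = 0.196098.
That corresponds to a decrease of 80.39%.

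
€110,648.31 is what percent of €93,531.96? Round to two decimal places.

€110,648.31 ÷ €93,531.96 ≈ 118.30%.

118.30%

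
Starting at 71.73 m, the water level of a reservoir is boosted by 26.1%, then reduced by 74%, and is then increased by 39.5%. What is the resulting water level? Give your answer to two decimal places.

Each change multiplies by a factor: 1.261 × 0.26 × 1.395 = 0.4573647.
71.73 × 0.4573647 = 32.806769931 ≈ 32.81.

32.81 m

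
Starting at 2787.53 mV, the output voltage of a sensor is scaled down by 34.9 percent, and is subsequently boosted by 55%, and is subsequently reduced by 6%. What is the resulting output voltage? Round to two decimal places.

Each change multiplies by a factor: 0.651 × 1.55 × 0.94 = 0.948507.
2787.53 × 0.948507 = 2643.99171771 ≈ 2643.99.

2643.99 mV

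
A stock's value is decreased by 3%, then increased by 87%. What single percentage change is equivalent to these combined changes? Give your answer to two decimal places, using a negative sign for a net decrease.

A 3% decrease multiplies by 0.97.
Then an 87% increase: 0.97 × 1.87 = 1.8139.
Overall factor 1.8139, i.e. 81.39%.

81.39%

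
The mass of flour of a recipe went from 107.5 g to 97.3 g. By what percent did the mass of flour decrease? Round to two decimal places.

Change: 97.3 − 107.5 = -10.2.
Relative to the original: -10.2 ÷ 107.5 ≈ -9.49%.
So the mass of flour decreased by 9.49%.

9.49%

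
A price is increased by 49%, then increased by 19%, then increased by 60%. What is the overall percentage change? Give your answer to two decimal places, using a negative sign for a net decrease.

The combined multiplier is 1.49 × 1.19 × 1.6 = 2.83696.
That corresponds to an increase of 183.70%.

183.70%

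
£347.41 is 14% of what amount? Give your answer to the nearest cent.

£2,481.50

£347.41 ÷ 0.14 = £2,481.50.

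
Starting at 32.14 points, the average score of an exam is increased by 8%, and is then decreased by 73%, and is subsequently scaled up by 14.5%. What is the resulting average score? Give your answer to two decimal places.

After the 8% increase: 32.14 × 1.08 = 34.7112.
Apply the 73% decrease: 34.7112 × 0.27 = 9.372024.
Apply the 14.5% increase: 9.372024 × 1.145 = 10.73096748 ≈ 10.73.

10.73 points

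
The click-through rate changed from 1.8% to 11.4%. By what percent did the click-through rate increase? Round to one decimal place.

533.3%

The change is 11.4 − 1.8 = 9.6 percentage points.
Relative to the original 1.8%, that is 9.6 ÷ 1.8 ≈ 533.3%.
So the click-through rate rose by 533.3%.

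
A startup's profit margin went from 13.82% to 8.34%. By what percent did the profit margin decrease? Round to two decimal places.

39.65%

The change is 8.34 − 13.82 = -5.48 percentage points.
Relative to the original 13.82%, that is -5.48 ÷ 13.82 ≈ -39.65%.
So the profit margin fell by 39.65%.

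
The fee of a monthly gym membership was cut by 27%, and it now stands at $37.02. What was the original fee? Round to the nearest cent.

The overall multiplier applied was 0.73.
So the original fee was $37.02 ÷ 0.73 ≈ $50.71.

$50.71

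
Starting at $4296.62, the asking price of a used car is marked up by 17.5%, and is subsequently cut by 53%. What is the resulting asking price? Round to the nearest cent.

17.5% increase: $4296.62 × 1.175 = $5048.5285.
Apply the 53% decrease: $5048.5285 × 0.47 = $2372.808395 ≈ $2372.81.

$2372.81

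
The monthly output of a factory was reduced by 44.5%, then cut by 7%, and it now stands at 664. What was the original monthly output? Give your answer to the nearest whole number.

1,286

The overall multiplier applied was 0.555 × 0.93 = 0.51615.
So the original monthly output was 664 ÷ 0.51615 ≈ 1,286.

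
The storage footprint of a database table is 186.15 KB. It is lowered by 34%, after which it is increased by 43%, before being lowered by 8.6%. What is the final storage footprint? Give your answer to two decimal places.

Each change multiplies by a factor: 0.66 × 1.43 × 0.914 = 0.8626332.
186.15 × 0.8626332 = 160.57917018 ≈ 160.58.

160.58 KB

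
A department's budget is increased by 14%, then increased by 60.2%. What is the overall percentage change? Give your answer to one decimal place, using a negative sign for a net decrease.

82.6%

A 14% increase multiplies by 1.14.
Then a 60.2% increase: 1.14 × 1.602 = 1.82628.
Overall factor 1.82628, i.e. 82.6%.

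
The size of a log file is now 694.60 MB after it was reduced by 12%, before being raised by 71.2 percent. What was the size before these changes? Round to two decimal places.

The overall multiplier applied was 0.88 × 1.712 = 1.50656.
So the original size was 694.60 ÷ 1.50656 ≈ 461.05 MB.

461.05 MB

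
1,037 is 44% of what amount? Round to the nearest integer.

2,357

1,037 ÷ 0.44 ≈ 2,357.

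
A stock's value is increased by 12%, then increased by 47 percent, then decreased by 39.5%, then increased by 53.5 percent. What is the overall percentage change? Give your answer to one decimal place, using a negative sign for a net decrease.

52.9%

A 12% increase multiplies by 1.12.
Then a 47% increase: 1.12 × 1.47 = 1.6464.
Then a 39.5% decrease: 1.6464 × 0.605 = 0.996072.
Then a 53.5% increase: 0.996072 × 1.535 = 1.52897052.
Overall factor 1.52897052, i.e. 52.9%.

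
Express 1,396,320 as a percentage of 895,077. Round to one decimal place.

156.0%

1,396,320 ÷ 895,077 ≈ 156.0%.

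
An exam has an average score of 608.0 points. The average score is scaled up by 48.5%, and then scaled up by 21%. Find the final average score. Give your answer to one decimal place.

1092.5 points

Each change multiplies by a factor: 1.485 × 1.21 = 1.79685.
608.0 × 1.79685 = 1092.4848 ≈ 1092.5.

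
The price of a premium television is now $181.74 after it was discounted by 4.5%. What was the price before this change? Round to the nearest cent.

$190.30

The overall multiplier applied was 0.955.
So the original price was $181.74 ÷ 0.955 ≈ $190.30.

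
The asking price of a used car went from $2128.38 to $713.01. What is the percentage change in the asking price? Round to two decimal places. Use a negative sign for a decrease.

-66.50%

Change: $713.01 − $2128.38 = -$1415.37.
Relative to the original: -$1415.37 ÷ $2128.38 ≈ -66.50%.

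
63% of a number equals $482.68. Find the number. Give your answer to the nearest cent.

$482.68 ÷ 0.63 ≈ $766.16.

$766.16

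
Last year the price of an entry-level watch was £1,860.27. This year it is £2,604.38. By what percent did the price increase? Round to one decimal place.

Change: £2,604.38 − £1,860.27 = £744.11.
Relative to the original: £744.11 ÷ £1,860.27 ≈ 40.0%.
So the price increased by 40.0%.

40.0%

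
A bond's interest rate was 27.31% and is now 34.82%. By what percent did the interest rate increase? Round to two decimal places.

The change is 34.82 − 27.31 = 7.51 percentage points.
Relative to the original 27.31%, that is 7.51 ÷ 27.31 ≈ 27.50%.
So the interest rate rose by 27.50%.

27.50%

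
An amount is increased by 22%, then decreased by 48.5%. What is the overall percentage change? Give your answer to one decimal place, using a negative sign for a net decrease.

-37.2%

The combined multiplier is 1.22 × 0.515 = 0.6283.
That corresponds to a decrease of 37.2%.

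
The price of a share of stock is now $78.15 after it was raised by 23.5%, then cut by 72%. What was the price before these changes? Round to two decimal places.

$226.00

Undoing the 72% decrease: $78.15 ÷ 0.28 ≈ $279.107143.
Undoing the 23.5% increase: $279.107143 ÷ 1.235 ≈ $226.00.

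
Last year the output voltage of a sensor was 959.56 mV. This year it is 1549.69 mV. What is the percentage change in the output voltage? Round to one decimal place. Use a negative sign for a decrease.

61.5%

Change: 1549.69 − 959.56 = 590.13.
Relative to the original: 590.13 ÷ 959.56 ≈ 61.5%.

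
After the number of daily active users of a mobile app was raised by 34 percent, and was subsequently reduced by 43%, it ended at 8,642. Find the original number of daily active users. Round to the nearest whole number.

11,314

Undoing the 43% decrease: 8,642 ÷ 0.57 ≈ 15161.403509.
Undoing the 34% increase: 15161.403509 ÷ 1.34 ≈ 11,314.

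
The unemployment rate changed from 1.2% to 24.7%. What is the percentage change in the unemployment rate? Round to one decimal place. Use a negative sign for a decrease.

1958.3%

The change is 24.7 − 1.2 = 23.5 percentage points.
Relative to the original 1.2%, that is 23.5 ÷ 1.2 ≈ 1958.3%.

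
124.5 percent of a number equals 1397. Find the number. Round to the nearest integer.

1122

1397 ÷ 1.245 ≈ 1122.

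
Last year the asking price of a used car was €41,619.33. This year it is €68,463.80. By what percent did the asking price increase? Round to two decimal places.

64.50%

Change: €68,463.80 − €41,619.33 = €26,844.47.
Relative to the original: €26,844.47 ÷ €41,619.33 ≈ 64.50%.
So the asking price increased by 64.50%.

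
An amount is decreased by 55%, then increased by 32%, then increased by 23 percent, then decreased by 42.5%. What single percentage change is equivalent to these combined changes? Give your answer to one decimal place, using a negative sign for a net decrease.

A 55% decrease multiplies by 0.45.
Then a 32% increase: 0.45 × 1.32 = 0.594.
Then a 23% increase: 0.594 × 1.23 = 0.73062.
Then a 42.5% decrease: 0.73062 × 0.575 = 0.4201065.
Overall factor 0.4201065, i.e. -58.0%.

-58.0%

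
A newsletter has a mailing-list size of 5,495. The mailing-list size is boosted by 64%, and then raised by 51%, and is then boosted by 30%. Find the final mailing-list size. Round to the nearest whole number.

After the 64% increase: 5,495 × 1.64 = 9011.8.
After the 51% increase: 9011.8 × 1.51 = 13607.818.
After the 30% increase: 13607.818 × 1.3 = 17690.1634 ≈ 17,690.

17,690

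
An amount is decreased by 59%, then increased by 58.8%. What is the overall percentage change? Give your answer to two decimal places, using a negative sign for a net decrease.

A 59% decrease multiplies by 0.41.
Then a 58.8% increase: 0.41 × 1.588 = 0.65108.
Overall factor 0.65108, i.e. -34.89%.

-34.89%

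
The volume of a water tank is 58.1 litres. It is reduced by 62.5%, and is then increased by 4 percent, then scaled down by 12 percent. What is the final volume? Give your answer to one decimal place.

Each change multiplies by a factor: 0.375 × 1.04 × 0.88 = 0.3432.
58.1 × 0.3432 = 19.93992 ≈ 19.9.

19.9 litres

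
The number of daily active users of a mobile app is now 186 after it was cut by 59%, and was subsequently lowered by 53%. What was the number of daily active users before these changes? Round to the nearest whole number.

Undoing the 53% decrease: 186 ÷ 0.47 ≈ 395.744681.
Undoing the 59% decrease: 395.744681 ÷ 0.41 ≈ 965.

965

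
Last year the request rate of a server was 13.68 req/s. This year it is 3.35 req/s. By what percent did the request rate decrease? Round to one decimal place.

75.5%

Change: 3.35 − 13.68 = -10.33.
Relative to the original: -10.33 ÷ 13.68 ≈ -75.5%.
So the request rate decreased by 75.5%.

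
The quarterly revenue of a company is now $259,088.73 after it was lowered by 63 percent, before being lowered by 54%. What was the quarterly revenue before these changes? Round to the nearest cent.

$1,522,260.46

The overall multiplier applied was 0.37 × 0.46 = 0.1702.
So the original quarterly revenue was $259,088.73 ÷ 0.1702 ≈ $1,522,260.46.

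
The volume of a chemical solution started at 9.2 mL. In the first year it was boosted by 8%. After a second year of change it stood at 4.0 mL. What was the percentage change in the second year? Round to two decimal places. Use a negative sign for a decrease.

After the first year: 9.2 × 1.08 = 9.936.
Second-year multiplier: 4.0 ÷ 9.936 ≈ 0.402576.
That is a change of -59.74%.

-59.74%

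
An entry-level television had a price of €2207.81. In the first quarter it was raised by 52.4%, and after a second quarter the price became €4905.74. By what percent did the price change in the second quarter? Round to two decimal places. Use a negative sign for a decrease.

After the first quarter: €2207.81 × 1.524 = €3364.70244.
Second-quarter multiplier: €4905.74 ÷ €3364.70244 ≈ 1.458001.
That is a change of 45.80%.

45.80%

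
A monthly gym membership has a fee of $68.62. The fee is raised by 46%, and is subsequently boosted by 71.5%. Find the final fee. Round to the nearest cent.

Apply the 46% increase: $68.62 × 1.46 = $100.1852.
71.5% increase: $100.1852 × 1.715 = $171.817618 ≈ $171.82.

$171.82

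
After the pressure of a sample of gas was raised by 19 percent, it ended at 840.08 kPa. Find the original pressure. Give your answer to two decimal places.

705.95 kPa

The overall multiplier applied was 1.19.
So the original pressure was 840.08 ÷ 1.19 ≈ 705.95 kPa.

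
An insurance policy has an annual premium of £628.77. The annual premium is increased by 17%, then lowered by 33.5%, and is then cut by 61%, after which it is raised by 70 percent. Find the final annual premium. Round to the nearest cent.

£324.35

After the 17% increase: £628.77 × 1.17 = £735.6609.
33.5% decrease: £735.6609 × 0.665 = £489.2144985.
Apply the 61% decrease: £489.2144985 × 0.39 = £190.793654415.
After the 70% increase: £190.793654415 × 1.7 = £324.3492125055 ≈ £324.35.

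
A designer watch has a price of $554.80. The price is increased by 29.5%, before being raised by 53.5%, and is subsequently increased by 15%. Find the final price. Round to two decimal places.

$1268.27

29.5% increase: $554.80 × 1.295 = $718.466.
53.5% increase: $718.466 × 1.535 = $1102.84531.
After the 15% increase: $1102.84531 × 1.15 = $1268.2721065 ≈ $1268.27.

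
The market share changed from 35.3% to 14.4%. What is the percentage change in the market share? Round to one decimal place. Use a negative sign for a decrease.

-59.2%

The change is 14.4 − 35.3 = -20.9 percentage points.
Relative to the original 35.3%, that is -20.9 ÷ 35.3 ≈ -59.2%.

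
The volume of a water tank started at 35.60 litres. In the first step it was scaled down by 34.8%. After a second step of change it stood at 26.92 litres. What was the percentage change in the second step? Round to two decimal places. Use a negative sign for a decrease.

After the first step: 35.60 × 0.652 = 23.2112.
Second-step multiplier: 26.92 ÷ 23.2112 ≈ 1.159785.
That is a change of 15.98%.

15.98%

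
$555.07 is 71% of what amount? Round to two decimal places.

$781.79

$555.07 ÷ 0.71 ≈ $781.79.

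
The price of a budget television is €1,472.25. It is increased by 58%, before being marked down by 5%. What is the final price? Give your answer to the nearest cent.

Each change multiplies by a factor: 1.58 × 0.95 = 1.501.
€1,472.25 × 1.501 = €2209.84725 ≈ €2,209.85.

€2,209.85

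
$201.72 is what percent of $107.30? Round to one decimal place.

$201.72 ÷ $107.30 ≈ 188.0%.

188.0%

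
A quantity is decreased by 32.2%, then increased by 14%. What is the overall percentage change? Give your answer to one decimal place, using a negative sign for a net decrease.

A 32.2% decrease multiplies by 0.678.
Then a 14% increase: 0.678 × 1.14 = 0.77292.
Overall factor 0.77292, i.e. -22.7%.

-22.7%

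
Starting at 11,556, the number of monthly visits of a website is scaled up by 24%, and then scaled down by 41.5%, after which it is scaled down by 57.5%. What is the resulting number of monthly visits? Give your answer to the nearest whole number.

Each change multiplies by a factor: 1.24 × 0.585 × 0.425 = 0.308295.
11,556 × 0.308295 = 3562.65702 ≈ 3,563.

3,563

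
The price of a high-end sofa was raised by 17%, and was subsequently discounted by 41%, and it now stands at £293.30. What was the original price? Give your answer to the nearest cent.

£424.89

Undoing the 41% decrease: £293.30 ÷ 0.59 ≈ £497.118644.
Undoing the 17% increase: £497.118644 ÷ 1.17 ≈ £424.89.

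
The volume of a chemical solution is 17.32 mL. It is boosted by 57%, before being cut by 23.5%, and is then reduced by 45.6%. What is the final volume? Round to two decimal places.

After the 57% increase: 17.32 × 1.57 = 27.1924.
After the 23.5% decrease: 27.1924 × 0.765 = 20.802186.
Apply the 45.6% decrease: 20.802186 × 0.544 = 11.316389184 ≈ 11.32.

11.32 mL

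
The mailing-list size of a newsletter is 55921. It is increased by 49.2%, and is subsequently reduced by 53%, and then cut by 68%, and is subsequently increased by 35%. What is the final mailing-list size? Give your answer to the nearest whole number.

Apply the 49.2% increase: 55921 × 1.492 = 83434.132.
After the 53% decrease: 83434.132 × 0.47 = 39214.04204.
68% decrease: 39214.04204 × 0.32 = 12548.4934528.
35% increase: 12548.4934528 × 1.35 = 16940.46616128 ≈ 16940.

16940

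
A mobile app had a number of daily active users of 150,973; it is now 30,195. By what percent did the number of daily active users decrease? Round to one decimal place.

Change: 30,195 − 150,973 = -120,778.
Relative to the original: -120,778 ÷ 150,973 ≈ -80.0%.
So the number of daily active users decreased by 80.0%.

80.0%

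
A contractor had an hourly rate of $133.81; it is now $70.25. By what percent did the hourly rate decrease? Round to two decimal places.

47.50%

Change: $70.25 − $133.81 = -$63.56.
Relative to the original: -$63.56 ÷ $133.81 ≈ -47.50%.
So the hourly rate decreased by 47.50%.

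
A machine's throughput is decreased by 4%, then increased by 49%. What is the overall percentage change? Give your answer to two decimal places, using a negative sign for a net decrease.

43.04%

The combined multiplier is 0.96 × 1.49 = 1.4304.
That corresponds to an increase of 43.04%.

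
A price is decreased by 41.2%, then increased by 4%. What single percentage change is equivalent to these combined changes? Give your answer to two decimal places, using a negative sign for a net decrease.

-38.85%

The combined multiplier is 0.588 × 1.04 = 0.61152.
That corresponds to a decrease of 38.85%.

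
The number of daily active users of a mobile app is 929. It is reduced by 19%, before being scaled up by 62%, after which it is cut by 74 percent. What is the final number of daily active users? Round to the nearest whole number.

317

19% decrease: 929 × 0.81 = 752.49.
Apply the 62% increase: 752.49 × 1.62 = 1219.0338.
74% decrease: 1219.0338 × 0.26 = 316.948788 ≈ 317.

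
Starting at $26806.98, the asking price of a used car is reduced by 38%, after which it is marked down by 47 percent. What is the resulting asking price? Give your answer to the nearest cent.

$8808.77

Apply the 38% decrease: $26806.98 × 0.62 = $16620.3276.
After the 47% decrease: $16620.3276 × 0.53 = $8808.773628 ≈ $8808.77.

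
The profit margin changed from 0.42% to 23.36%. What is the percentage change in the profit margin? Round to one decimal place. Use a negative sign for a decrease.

The change is 23.36 − 0.42 = 22.94 percentage points.
Relative to the original 0.42%, that is 22.94 ÷ 0.42 ≈ 5461.9%.

5461.9%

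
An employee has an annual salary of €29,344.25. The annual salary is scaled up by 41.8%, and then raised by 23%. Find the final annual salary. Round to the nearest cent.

Each change multiplies by a factor: 1.418 × 1.23 = 1.74414.
€29,344.25 × 1.74414 = €51180.480195 ≈ €51,180.48.

€51,180.48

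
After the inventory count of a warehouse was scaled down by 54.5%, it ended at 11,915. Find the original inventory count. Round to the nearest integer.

26,187

The overall multiplier applied was 0.455.
So the original inventory count was 11,915 ÷ 0.455 ≈ 26,187.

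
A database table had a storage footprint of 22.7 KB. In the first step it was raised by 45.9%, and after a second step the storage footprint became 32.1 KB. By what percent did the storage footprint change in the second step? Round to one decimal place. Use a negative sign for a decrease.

After the first step: 22.7 × 1.459 = 33.1193.
Second-step multiplier: 32.1 ÷ 33.1193 ≈ 0.96922.
That is a change of -3.1%.

-3.1%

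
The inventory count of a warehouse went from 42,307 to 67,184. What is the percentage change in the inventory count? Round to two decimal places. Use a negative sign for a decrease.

Change: 67,184 − 42,307 = 24,877.
Relative to the original: 24,877 ÷ 42,307 ≈ 58.80%.

58.80%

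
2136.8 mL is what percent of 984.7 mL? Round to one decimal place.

217.0%

2136.8 mL ÷ 984.7 mL ≈ 217.0%.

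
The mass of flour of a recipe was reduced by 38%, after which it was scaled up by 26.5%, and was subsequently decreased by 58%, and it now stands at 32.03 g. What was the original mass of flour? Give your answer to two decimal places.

97.24 g

The overall multiplier applied was 0.62 × 1.265 × 0.42 = 0.329406.
So the original mass of flour was 32.03 ÷ 0.329406 ≈ 97.24 g.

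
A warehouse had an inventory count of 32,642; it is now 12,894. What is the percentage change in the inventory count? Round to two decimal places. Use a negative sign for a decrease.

-60.50%

Change: 12,894 − 32,642 = -19,748.
Relative to the original: -19,748 ÷ 32,642 ≈ -60.50%.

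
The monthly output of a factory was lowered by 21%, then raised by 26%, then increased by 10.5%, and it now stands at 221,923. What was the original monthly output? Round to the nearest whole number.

Undoing the 10.5% increase: 221,923 ÷ 1.105 ≈ 200835.294118.
Undoing the 26% increase: 200835.294118 ÷ 1.26 ≈ 159393.09057.
Undoing the 21% decrease: 159393.09057 ÷ 0.79 ≈ 201,763.

201,763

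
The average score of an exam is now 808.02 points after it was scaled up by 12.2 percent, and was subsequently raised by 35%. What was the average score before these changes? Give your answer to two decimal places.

The overall multiplier applied was 1.122 × 1.35 = 1.5147.
So the original average score was 808.02 ÷ 1.5147 ≈ 533.45 points.

533.45 points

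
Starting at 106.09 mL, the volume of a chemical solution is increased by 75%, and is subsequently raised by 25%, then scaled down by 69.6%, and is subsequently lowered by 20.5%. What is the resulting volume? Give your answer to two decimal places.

56.09 mL

75% increase: 106.09 × 1.75 = 185.6575.
Apply the 25% increase: 185.6575 × 1.25 = 232.071875.
After the 69.6% decrease: 232.071875 × 0.304 = 70.54985.
After the 20.5% decrease: 70.54985 × 0.795 = 56.08713075 ≈ 56.09.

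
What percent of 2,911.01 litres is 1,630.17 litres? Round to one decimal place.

56.0%

1,630.17 litres ÷ 2,911.01 litres ≈ 56.0%.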